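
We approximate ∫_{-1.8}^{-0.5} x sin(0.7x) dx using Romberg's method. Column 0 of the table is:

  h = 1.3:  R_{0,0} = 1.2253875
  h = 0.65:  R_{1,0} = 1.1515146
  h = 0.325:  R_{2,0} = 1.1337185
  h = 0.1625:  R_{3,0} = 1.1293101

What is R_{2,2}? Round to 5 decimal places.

Richardson extrapolation on the trapezoidal column (denominator 4−1=3):
R_{1,1} = 1.1515146 + (1.1515146 − 1.2253875)/3 = 1.1268903
R_{2,1} = 1.1337185 + (1.1337185 − 1.1515146)/3 = 1.1277865
R_{2,2} = (16·1.1277865 − 1.1268903) / 15 = 1.1278462

1.12785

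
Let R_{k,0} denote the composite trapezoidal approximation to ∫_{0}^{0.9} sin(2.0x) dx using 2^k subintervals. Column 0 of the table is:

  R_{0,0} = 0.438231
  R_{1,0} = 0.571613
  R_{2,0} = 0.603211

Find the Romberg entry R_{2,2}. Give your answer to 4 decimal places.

Richardson extrapolation on the trapezoidal column (denominator 4−1=3):
R_{1,1} = 0.571613 + (0.571613 − 0.438231)/3 = 0.616074
R_{2,1} = (4·0.603211 − 0.571613) / 3 = 0.613744
R_{2,2} = (16·0.613744 − 0.616074) / 15 = 0.613589

0.6136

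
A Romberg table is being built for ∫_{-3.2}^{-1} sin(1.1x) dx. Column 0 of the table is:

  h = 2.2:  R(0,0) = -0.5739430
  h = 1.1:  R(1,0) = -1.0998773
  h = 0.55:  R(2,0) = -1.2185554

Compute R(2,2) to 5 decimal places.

-1.25698

Richardson extrapolation on the trapezoidal column (denominator 4−1=3):
R(1,1) = (4·(-1.0998773) − (-0.5739430)) / 3 = -1.2751887
R(2,1) = (4·(-1.2185554) − (-1.0998773)) / 3 = -1.2581148
R(2,2) = (16·(-1.2581148) − (-1.2751887)) / 15 = -1.2569765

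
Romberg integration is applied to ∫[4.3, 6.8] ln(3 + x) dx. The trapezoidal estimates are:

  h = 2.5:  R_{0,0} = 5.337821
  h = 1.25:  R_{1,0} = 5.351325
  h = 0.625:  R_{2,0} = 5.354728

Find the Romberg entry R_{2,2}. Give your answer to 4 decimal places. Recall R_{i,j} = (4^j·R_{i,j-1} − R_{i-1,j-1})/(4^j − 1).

5.3559

Richardson extrapolation on the trapezoidal column (denominator 4−1=3):
R_{1,1} = 5.351325 + (5.351325 − 5.337821)/3 = 5.355826
R_{2,1} = 5.354728 + (5.354728 − 5.351325)/3 = 5.355862
R_{2,2} = (16·5.355862 − 5.355826) / 15 = 5.355864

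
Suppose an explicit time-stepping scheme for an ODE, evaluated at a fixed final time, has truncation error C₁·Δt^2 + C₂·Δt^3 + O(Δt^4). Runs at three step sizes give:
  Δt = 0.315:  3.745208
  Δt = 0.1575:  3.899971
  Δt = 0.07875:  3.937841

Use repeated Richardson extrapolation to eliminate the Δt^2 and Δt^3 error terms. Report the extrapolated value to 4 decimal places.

First eliminate the Δt^2 term (factor 2^2 = 4):
  B₁ = (4·3.899971 − 3.745208)/3 = 3.951559
  B₂ = (4·3.937841 − 3.899971)/3 = 3.950464
Then eliminate the Δt^3 term (factor 2^3 = 8):
  (8·3.950464 − 3.951559)/7 = 3.950308

3.9503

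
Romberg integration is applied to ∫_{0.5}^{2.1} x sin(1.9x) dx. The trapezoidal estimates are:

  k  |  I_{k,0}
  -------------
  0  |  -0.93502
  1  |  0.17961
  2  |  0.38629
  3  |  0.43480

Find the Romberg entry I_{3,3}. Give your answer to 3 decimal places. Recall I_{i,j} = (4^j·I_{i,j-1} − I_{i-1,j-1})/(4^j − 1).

I_{1,1} = (4·0.17961 − (-0.93502)) / 3 = 0.55115
I_{2,1} = (4·0.38629 − 0.17961) / 3 = 0.45518
I_{3,1} = (4·0.43480 − 0.38629) / 3 = 0.45097
I_{2,2} = (16·0.45518 − 0.55115) / 15 = 0.44878
I_{3,2} = (16·0.45097 − 0.45518) / 15 = 0.45069
I_{3,3} = (64·0.45069 − 0.44878) / 63 = 0.45072
(Column j=1 coincides with Simpson's rule on the same nodes.)

0.451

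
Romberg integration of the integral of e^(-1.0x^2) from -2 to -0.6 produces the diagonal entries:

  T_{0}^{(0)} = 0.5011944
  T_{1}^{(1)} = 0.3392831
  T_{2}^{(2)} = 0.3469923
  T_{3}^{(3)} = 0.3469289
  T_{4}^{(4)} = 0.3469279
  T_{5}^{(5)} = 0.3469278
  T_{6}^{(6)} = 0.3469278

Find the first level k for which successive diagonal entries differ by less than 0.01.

k = 2

|T_{1}^{(1)} − T_{0}^{(0)}| = 0.1619113 ≥ 0.01
|T_{2}^{(2)} − T_{1}^{(1)}| = 0.0077092 < 0.01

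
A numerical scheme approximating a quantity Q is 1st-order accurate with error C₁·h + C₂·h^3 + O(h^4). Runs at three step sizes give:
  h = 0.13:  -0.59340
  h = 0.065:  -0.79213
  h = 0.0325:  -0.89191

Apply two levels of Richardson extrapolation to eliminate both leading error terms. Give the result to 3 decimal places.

-0.992

First eliminate the h term (factor 2^1 = 2):
  B₁ = (2·(-0.79213) − (-0.59340))/1 = -0.99086
  B₂ = (2·(-0.89191) − (-0.79213))/1 = -0.99169
Then eliminate the h^3 term (factor 2^3 = 8):
  (8·(-0.99169) − (-0.99086))/7 = -0.99181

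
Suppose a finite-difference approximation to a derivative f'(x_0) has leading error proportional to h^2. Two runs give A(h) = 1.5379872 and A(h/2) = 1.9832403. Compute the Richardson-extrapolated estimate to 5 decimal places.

2.13166

The leading error scales as h^2; refining by a factor of 2 reduces it by 2^2 = 4.
Extrapolated value = (4·A(h/2) − A(h)) / (4 − 1)
= (4·1.9832403 − 1.5379872) / 3
= 6.3949740 / 3 = 2.1316580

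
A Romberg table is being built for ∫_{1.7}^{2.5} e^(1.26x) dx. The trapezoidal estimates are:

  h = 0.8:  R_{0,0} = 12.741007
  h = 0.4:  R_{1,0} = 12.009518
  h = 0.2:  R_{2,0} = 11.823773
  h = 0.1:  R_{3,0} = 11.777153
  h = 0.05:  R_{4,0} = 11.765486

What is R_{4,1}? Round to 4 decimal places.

11.7616

Richardson extrapolation on the trapezoidal column (denominator 4−1=3):
R_{4,1} = (4·11.765486 − 11.777153) / 3 = 11.761597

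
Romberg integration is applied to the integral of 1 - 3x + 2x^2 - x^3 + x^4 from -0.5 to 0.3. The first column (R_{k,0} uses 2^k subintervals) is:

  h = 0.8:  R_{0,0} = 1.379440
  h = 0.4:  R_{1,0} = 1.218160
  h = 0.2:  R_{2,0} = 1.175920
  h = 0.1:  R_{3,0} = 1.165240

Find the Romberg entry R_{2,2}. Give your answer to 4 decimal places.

R_{1,1} = (4·1.218160 − 1.379440) / 3 = 1.164400
R_{2,1} = (4·1.175920 − 1.218160) / 3 = 1.161840
R_{2,2} = (16·1.161840 − 1.164400) / 15 = 1.161669
(Column j=1 coincides with Simpson's rule on the same nodes.)

1.1617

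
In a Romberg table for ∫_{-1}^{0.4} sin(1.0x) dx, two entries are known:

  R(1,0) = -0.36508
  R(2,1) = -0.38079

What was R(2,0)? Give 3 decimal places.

-0.377

From R(2,1) = (4·R(2,0) − R(1,0))/3, solve for R(2,0):
4·R(2,0) = 3·(-0.38079) + (-0.36508) = -1.50745
R(2,0) = -0.37686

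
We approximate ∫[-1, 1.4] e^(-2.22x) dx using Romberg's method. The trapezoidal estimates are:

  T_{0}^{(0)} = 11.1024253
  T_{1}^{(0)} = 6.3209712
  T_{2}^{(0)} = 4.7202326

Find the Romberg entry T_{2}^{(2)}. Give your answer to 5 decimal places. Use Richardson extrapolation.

4.15062

T_{1}^{(1)} = (4·6.3209712 − 11.1024253) / 3 = 4.7271532
T_{2}^{(1)} = (4·4.7202326 − 6.3209712) / 3 = 4.1866531
T_{2}^{(2)} = 4.1866531 + (4.1866531 − 4.7271532)/15 = 4.1506198
(Column j=1 coincides with Simpson's rule on the same nodes.)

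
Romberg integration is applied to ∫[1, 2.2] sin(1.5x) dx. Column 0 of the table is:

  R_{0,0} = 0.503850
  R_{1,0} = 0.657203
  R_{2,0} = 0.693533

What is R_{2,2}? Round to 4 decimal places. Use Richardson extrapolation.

0.7055

Richardson extrapolation on the trapezoidal column (denominator 4−1=3):
R_{1,1} = (4·0.657203 − 0.503850) / 3 = 0.708321
R_{2,1} = (4·0.693533 − 0.657203) / 3 = 0.705643
R_{2,2} = 0.705643 + (0.705643 − 0.708321)/15 = 0.705464
(Column j=1 coincides with Simpson's rule on the same nodes.)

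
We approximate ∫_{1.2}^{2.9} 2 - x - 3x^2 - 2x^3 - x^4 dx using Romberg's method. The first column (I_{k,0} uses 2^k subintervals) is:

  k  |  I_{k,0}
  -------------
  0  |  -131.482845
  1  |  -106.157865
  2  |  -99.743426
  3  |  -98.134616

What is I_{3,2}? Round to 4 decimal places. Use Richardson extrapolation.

-97.5979

Richardson extrapolation on the trapezoidal column (denominator 4−1=3):
I_{2,1} = (4·(-99.743426) − (-106.157865)) / 3 = -97.605280
I_{3,1} = (4·(-98.134616) − (-99.743426)) / 3 = -97.598346
I_{3,2} = (16·(-97.598346) − (-97.605280)) / 15 = -97.597884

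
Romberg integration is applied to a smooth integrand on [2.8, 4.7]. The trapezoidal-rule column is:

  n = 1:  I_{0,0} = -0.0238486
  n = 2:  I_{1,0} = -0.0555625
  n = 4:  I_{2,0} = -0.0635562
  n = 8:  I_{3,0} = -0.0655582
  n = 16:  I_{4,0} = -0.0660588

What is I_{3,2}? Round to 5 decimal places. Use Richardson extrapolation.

-0.06623

Richardson extrapolation on the trapezoidal column (denominator 4−1=3):
I_{2,1} = -0.0635562 + (-0.0635562 − (-0.0555625))/3 = -0.0662208
I_{3,1} = -0.0655582 + (-0.0655582 − (-0.0635562))/3 = -0.0662255
I_{3,2} = (16·(-0.0662255) − (-0.0662208)) / 15 = -0.0662258
(Column j=1 coincides with Simpson's rule on the same nodes.)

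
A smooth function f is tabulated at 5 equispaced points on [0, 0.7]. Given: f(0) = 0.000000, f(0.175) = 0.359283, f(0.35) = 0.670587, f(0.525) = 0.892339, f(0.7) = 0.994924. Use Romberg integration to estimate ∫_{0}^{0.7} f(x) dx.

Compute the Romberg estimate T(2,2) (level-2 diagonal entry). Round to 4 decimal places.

0.4283

T(0,0) (trapezoid, 1 panel, h=0.7000): 0.348223
T(1,0) (trapezoid, 2 panels, h=0.3500): 0.408817
T(2,0) (trapezoid, 4 panels, h=0.1750): 0.423442
T(1,1) = 0.408817 + (0.408817 − 0.348223)/3 = 0.429015
T(2,1) = 0.423442 + (0.423442 − 0.408817)/3 = 0.428317
T(2,2) = 0.428317 + (0.428317 − 0.429015)/15 = 0.428270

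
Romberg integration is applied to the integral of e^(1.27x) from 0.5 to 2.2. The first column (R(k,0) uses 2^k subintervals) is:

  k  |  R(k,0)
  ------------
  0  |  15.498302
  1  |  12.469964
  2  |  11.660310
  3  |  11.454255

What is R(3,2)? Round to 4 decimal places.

11.3852

R(2,1) = (4·11.660310 − 12.469964) / 3 = 11.390425
R(3,1) = 11.454255 + (11.454255 − 11.660310)/3 = 11.385570
R(3,2) = (16·11.385570 − 11.390425) / 15 = 11.385246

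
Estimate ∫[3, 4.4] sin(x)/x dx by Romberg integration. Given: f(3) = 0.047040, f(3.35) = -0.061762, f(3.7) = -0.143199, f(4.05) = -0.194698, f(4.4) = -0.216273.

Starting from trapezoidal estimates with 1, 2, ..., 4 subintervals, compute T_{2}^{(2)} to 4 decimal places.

T_{0}^{(0)} (trapezoid, 1 panel, h=1.4000): -0.118463
T_{1}^{(0)} (trapezoid, 2 panels, h=0.7000): -0.159471
T_{2}^{(0)} (trapezoid, 4 panels, h=0.3500): -0.169496
T_{1}^{(1)} = -0.159471 + (-0.159471 − (-0.118463))/3 = -0.173140
T_{2}^{(1)} = -0.169496 + (-0.169496 − (-0.159471))/3 = -0.172838
T_{2}^{(2)} = -0.172838 + (-0.172838 − (-0.173140))/15 = -0.172818

-0.1728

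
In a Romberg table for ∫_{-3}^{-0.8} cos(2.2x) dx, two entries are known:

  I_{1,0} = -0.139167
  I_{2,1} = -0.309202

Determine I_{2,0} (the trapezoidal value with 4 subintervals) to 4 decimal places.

-0.2667

From I_{2,1} = (4·I_{2,0} − I_{1,0})/3, solve for I_{2,0}:
4·I_{2,0} = 3·(-0.309202) + (-0.139167) = -1.066773
I_{2,0} = -0.266693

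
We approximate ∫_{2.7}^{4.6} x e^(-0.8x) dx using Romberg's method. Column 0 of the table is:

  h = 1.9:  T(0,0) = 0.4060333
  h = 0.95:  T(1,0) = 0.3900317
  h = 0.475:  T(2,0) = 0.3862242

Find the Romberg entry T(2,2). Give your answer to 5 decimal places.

Richardson extrapolation on the trapezoidal column (denominator 4−1=3):
T(1,1) = 0.3900317 + (0.3900317 − 0.4060333)/3 = 0.3846978
T(2,1) = (4·0.3862242 − 0.3900317) / 3 = 0.3849550
T(2,2) = 0.3849550 + (0.3849550 − 0.3846978)/15 = 0.3849721

0.38497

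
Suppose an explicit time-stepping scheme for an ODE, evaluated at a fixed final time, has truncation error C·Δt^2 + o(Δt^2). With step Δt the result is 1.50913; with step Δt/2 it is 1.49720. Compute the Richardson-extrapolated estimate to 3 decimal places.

1.493

The leading error scales as Δt^2; refining by a factor of 2 reduces it by 2^2 = 4.
Extrapolated value = (4·A(Δt/2) − A(Δt)) / (4 − 1)
= (4·1.49720 − 1.50913) / 3
= 4.47967 / 3 = 1.49322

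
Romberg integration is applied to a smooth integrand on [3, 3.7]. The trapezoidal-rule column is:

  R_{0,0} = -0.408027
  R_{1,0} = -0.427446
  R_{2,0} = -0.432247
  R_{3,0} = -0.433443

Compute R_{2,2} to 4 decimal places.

-0.4338

R_{1,1} = -0.427446 + (-0.427446 − (-0.408027))/3 = -0.433919
R_{2,1} = (4·(-0.432247) − (-0.427446)) / 3 = -0.433847
R_{2,2} = (16·(-0.433847) − (-0.433919)) / 15 = -0.433842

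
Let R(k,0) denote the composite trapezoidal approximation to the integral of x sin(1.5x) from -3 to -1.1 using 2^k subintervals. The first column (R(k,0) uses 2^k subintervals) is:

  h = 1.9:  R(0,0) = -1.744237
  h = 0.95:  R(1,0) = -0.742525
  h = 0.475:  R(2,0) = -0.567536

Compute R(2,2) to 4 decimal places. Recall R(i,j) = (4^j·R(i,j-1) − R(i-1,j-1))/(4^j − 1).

-0.5159

Richardson extrapolation on the trapezoidal column (denominator 4−1=3):
R(1,1) = (4·(-0.742525) − (-1.744237)) / 3 = -0.408621
R(2,1) = (4·(-0.567536) − (-0.742525)) / 3 = -0.509206
R(2,2) = -0.509206 + (-0.509206 − (-0.408621))/15 = -0.515912
(Column j=1 coincides with Simpson's rule on the same nodes.)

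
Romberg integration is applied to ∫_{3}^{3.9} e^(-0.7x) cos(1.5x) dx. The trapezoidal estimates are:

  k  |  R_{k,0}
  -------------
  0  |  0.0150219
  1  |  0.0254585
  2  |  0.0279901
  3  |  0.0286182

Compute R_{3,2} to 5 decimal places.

0.02883

Richardson extrapolation on the trapezoidal column (denominator 4−1=3):
R_{2,1} = (4·0.0279901 − 0.0254585) / 3 = 0.0288340
R_{3,1} = (4·0.0286182 − 0.0279901) / 3 = 0.0288276
R_{3,2} = 0.0288276 + (0.0288276 − 0.0288340)/15 = 0.0288272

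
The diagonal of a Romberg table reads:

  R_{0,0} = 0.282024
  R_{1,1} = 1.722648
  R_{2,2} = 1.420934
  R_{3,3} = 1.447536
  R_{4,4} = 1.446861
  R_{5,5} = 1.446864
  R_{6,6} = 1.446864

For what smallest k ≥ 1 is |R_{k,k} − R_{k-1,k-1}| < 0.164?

|R_{1,1} − R_{0,0}| = 1.440624 ≥ 0.164
|R_{2,2} − R_{1,1}| = 0.301714 ≥ 0.164
|R_{3,3} − R_{2,2}| = 0.026602 < 0.164

k = 3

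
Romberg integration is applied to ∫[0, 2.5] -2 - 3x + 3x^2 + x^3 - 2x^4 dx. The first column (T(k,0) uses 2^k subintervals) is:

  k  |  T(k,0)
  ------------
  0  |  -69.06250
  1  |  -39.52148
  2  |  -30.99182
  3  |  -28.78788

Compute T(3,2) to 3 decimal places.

-28.047

T(2,1) = -30.99182 + (-30.99182 − (-39.52148))/3 = -28.14860
T(3,1) = (4·(-28.78788) − (-30.99182)) / 3 = -28.05323
T(3,2) = -28.05323 + (-28.05323 − (-28.14860))/15 = -28.04687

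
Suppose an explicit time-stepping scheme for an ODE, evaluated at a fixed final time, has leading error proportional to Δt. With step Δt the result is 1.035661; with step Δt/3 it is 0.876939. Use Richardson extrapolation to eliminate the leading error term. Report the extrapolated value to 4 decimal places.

Extrapolated value = (3·A(Δt/3) − A(Δt)) / (3 − 1)
= (3·0.876939 − 1.035661) / 2
= 1.595156 / 2 = 0.797578

0.7976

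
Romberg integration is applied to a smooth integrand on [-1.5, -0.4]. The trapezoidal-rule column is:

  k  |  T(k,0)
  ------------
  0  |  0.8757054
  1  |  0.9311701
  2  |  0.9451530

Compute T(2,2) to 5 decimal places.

T(1,1) = 0.9311701 + (0.9311701 − 0.8757054)/3 = 0.9496583
T(2,1) = 0.9451530 + (0.9451530 − 0.9311701)/3 = 0.9498140
T(2,2) = 0.9498140 + (0.9498140 − 0.9496583)/15 = 0.9498244
(Column j=1 coincides with Simpson's rule on the same nodes.)

0.94982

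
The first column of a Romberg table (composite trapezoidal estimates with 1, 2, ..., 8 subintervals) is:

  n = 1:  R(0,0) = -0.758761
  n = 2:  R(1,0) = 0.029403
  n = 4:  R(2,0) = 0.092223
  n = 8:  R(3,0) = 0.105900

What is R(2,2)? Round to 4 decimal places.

R(1,1) = (4·0.029403 − (-0.758761)) / 3 = 0.292124
R(2,1) = (4·0.092223 − 0.029403) / 3 = 0.113163
R(2,2) = 0.113163 + (0.113163 − 0.292124)/15 = 0.101232

0.1012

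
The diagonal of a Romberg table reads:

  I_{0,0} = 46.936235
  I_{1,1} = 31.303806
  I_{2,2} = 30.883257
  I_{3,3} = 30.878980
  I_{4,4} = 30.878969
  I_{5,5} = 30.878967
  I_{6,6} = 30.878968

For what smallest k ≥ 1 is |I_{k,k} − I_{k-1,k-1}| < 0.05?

k = 3

|I_{1,1} − I_{0,0}| = 15.632429 ≥ 0.05
|I_{2,2} − I_{1,1}| = 0.420549 ≥ 0.05
|I_{3,3} − I_{2,2}| = 0.004277 < 0.05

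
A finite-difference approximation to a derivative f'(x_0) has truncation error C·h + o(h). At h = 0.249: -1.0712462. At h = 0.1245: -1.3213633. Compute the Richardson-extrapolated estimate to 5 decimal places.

The leading error scales as h; refining by a factor of 2 reduces it by 2^1 = 2.
Extrapolated value = (2·A(h/2) − A(h)) / (2 − 1)
= (2·(-1.3213633) − (-1.0712462)) / 1
= -1.5714804 / 1 = -1.5714804

-1.57148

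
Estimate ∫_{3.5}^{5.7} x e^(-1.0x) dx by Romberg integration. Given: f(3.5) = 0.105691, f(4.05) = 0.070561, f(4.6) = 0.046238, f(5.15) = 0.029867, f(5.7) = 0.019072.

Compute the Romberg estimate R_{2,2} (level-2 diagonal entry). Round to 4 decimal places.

R_{0,0} (trapezoid, 1 panel, h=2.2000): 0.137239
R_{1,0} (trapezoid, 2 panels, h=1.1000): 0.119481
R_{2,0} (trapezoid, 4 panels, h=0.5500): 0.114976
R_{1,1} = 0.119481 + (0.119481 − 0.137239)/3 = 0.113562
R_{2,1} = 0.114976 + (0.114976 − 0.119481)/3 = 0.113474
R_{2,2} = 0.113474 + (0.113474 − 0.113562)/15 = 0.113468

0.1135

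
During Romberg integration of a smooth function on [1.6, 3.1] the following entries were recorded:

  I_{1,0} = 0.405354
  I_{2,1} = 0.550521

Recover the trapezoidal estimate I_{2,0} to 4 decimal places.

0.5142

From I_{2,1} = (4·I_{2,0} − I_{1,0})/3, solve for I_{2,0}:
4·I_{2,0} = 3·0.550521 + 0.405354 = 2.056917
I_{2,0} = 0.514229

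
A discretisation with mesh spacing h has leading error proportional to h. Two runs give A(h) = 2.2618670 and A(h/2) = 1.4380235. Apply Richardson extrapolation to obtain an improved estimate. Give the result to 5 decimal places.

The leading error scales as h; refining by a factor of 2 reduces it by 2^1 = 2.
Extrapolated value = (2·A(h/2) − A(h)) / (2 − 1)
= (2·1.4380235 − 2.2618670) / 1
= 0.6141800 / 1 = 0.6141800

0.61418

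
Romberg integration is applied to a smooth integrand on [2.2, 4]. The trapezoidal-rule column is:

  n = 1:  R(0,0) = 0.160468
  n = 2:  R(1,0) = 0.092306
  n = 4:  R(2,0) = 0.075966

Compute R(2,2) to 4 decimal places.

0.0706

R(1,1) = (4·0.092306 − 0.160468) / 3 = 0.069585
R(2,1) = 0.075966 + (0.075966 − 0.092306)/3 = 0.070519
R(2,2) = (16·0.070519 − 0.069585) / 15 = 0.070581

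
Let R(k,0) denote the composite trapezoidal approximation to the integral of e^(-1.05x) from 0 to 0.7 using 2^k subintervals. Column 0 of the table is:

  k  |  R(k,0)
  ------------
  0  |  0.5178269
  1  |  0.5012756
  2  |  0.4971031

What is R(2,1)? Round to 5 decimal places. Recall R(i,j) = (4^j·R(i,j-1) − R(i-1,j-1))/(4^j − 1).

Richardson extrapolation on the trapezoidal column (denominator 4−1=3):
R(2,1) = (4·0.4971031 − 0.5012756) / 3 = 0.4957123

0.49571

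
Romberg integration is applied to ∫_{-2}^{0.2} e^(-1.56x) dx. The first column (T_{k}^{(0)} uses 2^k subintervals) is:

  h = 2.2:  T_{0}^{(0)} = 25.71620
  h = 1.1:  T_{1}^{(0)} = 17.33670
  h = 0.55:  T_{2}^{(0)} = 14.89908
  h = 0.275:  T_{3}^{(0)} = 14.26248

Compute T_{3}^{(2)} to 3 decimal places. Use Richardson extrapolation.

14.048

Richardson extrapolation on the trapezoidal column (denominator 4−1=3):
T_{2}^{(1)} = (4·14.89908 − 17.33670) / 3 = 14.08654
T_{3}^{(1)} = 14.26248 + (14.26248 − 14.89908)/3 = 14.05028
T_{3}^{(2)} = (16·14.05028 − 14.08654) / 15 = 14.04786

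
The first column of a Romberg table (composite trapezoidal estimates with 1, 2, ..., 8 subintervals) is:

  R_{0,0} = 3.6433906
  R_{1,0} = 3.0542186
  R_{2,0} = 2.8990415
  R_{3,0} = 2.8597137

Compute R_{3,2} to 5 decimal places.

2.84656

Richardson extrapolation on the trapezoidal column (denominator 4−1=3):
R_{2,1} = 2.8990415 + (2.8990415 − 3.0542186)/3 = 2.8473158
R_{3,1} = 2.8597137 + (2.8597137 − 2.8990415)/3 = 2.8466044
R_{3,2} = (16·2.8466044 − 2.8473158) / 15 = 2.8465570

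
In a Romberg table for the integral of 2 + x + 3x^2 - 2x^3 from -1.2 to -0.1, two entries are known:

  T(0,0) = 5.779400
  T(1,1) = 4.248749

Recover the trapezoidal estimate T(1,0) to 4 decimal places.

4.6314

From T(1,1) = (4·T(1,0) − T(0,0))/3, solve for T(1,0):
4·T(1,0) = 3·4.248749 + 5.779400 = 18.525647
T(1,0) = 4.631412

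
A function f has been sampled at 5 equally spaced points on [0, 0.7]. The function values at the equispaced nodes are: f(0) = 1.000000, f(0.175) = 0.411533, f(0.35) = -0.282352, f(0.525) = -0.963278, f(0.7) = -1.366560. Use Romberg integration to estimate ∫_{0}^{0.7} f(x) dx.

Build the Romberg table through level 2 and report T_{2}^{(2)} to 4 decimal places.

-0.1836

T_{0}^{(0)} (trapezoid, 1 panel, h=0.7000): -0.128296
T_{1}^{(0)} (trapezoid, 2 panels, h=0.3500): -0.162971
T_{2}^{(0)} (trapezoid, 4 panels, h=0.1750): -0.178041
T_{1}^{(1)} = -0.162971 + (-0.162971 − (-0.128296))/3 = -0.174529
T_{2}^{(1)} = -0.178041 + (-0.178041 − (-0.162971))/3 = -0.183064
T_{2}^{(2)} = -0.183064 + (-0.183064 − (-0.174529))/15 = -0.183633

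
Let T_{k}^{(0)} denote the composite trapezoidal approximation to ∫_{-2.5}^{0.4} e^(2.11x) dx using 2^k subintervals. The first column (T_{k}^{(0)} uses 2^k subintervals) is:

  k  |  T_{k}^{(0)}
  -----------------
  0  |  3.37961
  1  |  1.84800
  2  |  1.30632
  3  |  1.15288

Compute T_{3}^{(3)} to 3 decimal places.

Richardson extrapolation on the trapezoidal column (denominator 4−1=3):
T_{1}^{(1)} = (4·1.84800 − 3.37961) / 3 = 1.33746
T_{2}^{(1)} = 1.30632 + (1.30632 − 1.84800)/3 = 1.12576
T_{3}^{(1)} = (4·1.15288 − 1.30632) / 3 = 1.10173
T_{2}^{(2)} = (16·1.12576 − 1.33746) / 15 = 1.11165
T_{3}^{(2)} = (16·1.10173 − 1.12576) / 15 = 1.10013
T_{3}^{(3)} = 1.10013 + (1.10013 − 1.11165)/63 = 1.09995
(Column j=1 coincides with Simpson's rule on the same nodes.)

1.100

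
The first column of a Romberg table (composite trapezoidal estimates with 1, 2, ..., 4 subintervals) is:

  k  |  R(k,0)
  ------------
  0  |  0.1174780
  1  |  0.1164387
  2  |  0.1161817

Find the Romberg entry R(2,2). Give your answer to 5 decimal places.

0.11610

R(1,1) = (4·0.1164387 − 0.1174780) / 3 = 0.1160923
R(2,1) = 0.1161817 + (0.1161817 − 0.1164387)/3 = 0.1160960
R(2,2) = 0.1160960 + (0.1160960 − 0.1160923)/15 = 0.1160962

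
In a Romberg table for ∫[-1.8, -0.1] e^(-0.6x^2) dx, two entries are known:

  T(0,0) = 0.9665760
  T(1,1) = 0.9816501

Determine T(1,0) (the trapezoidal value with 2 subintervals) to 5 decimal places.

From T(1,1) = (4·T(1,0) − T(0,0))/3, solve for T(1,0):
4·T(1,0) = 3·0.9816501 + 0.9665760 = 3.9115263
T(1,0) = 0.9778816

0.97788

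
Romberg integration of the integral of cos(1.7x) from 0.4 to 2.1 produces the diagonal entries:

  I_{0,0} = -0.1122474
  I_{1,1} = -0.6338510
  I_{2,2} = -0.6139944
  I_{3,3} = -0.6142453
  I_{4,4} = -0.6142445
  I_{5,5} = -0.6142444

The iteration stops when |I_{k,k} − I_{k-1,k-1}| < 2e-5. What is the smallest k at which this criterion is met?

k = 4

|I_{1,1} − I_{0,0}| = 0.5216036 ≥ 2e-5
|I_{2,2} − I_{1,1}| = 0.0198566 ≥ 2e-5
|I_{3,3} − I_{2,2}| = 0.0002509 ≥ 2e-5
|I_{4,4} − I_{3,3}| = 0.0000008 < 2e-5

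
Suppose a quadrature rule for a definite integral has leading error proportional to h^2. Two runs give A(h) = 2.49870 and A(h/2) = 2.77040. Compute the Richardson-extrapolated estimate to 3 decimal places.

2.861

The leading error scales as h^2; refining by a factor of 2 reduces it by 2^2 = 4.
Extrapolated value = (4·A(h/2) − A(h)) / (4 − 1)
= (4·2.77040 − 2.49870) / 3
= 8.58290 / 3 = 2.86097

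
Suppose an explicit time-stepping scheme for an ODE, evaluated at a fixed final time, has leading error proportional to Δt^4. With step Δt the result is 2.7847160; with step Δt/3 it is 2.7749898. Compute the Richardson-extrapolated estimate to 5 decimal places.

2.77487

The leading error scales as Δt^4; refining by a factor of 3 reduces it by 3^4 = 81.
Extrapolated value = (81·A(Δt/3) − A(Δt)) / (81 − 1)
= (81·2.7749898 − 2.7847160) / 80
= 221.9894578 / 80 = 2.7748682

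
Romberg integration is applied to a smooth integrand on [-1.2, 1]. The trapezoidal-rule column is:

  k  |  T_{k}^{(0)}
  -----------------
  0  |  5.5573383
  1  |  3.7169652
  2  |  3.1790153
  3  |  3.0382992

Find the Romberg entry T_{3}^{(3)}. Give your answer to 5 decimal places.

2.99081

T_{1}^{(1)} = 3.7169652 + (3.7169652 − 5.5573383)/3 = 3.1035075
T_{2}^{(1)} = 3.1790153 + (3.1790153 − 3.7169652)/3 = 2.9996987
T_{3}^{(1)} = (4·3.0382992 − 3.1790153) / 3 = 2.9913938
T_{2}^{(2)} = (16·2.9996987 − 3.1035075) / 15 = 2.9927781
T_{3}^{(2)} = 2.9913938 + (2.9913938 − 2.9996987)/15 = 2.9908401
T_{3}^{(3)} = (64·2.9908401 − 2.9927781) / 63 = 2.9908093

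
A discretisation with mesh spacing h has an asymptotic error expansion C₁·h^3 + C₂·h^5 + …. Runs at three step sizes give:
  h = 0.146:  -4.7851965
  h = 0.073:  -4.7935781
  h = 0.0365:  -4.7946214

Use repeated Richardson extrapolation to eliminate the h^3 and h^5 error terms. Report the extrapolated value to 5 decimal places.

First eliminate the h^3 term (factor 2^3 = 8):
  B₁ = (8·(-4.7935781) − (-4.7851965))/7 = -4.7947755
  B₂ = (8·(-4.7946214) − (-4.7935781))/7 = -4.7947704
Then eliminate the h^5 term (factor 2^5 = 32):
  (32·(-4.7947704) − (-4.7947755))/31 = -4.7947702

-4.79477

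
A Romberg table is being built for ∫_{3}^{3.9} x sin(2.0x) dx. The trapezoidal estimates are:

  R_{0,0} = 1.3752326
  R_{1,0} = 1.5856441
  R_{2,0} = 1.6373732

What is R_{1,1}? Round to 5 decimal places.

Richardson extrapolation on the trapezoidal column (denominator 4−1=3):
R_{1,1} = 1.5856441 + (1.5856441 − 1.3752326)/3 = 1.6557813

1.65578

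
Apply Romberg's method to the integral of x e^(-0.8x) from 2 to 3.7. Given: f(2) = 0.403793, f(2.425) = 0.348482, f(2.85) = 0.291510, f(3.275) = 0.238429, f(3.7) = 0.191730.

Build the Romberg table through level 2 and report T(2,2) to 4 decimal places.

0.4996

T(0,0) (trapezoid, 1 panel, h=1.7000): 0.506195
T(1,0) (trapezoid, 2 panels, h=0.8500): 0.500881
T(2,0) (trapezoid, 4 panels, h=0.4250): 0.499878
T(1,1) = 0.500881 + (0.500881 − 0.506195)/3 = 0.499110
T(2,1) = 0.499878 + (0.499878 − 0.500881)/3 = 0.499544
T(2,2) = 0.499544 + (0.499544 − 0.499110)/15 = 0.499573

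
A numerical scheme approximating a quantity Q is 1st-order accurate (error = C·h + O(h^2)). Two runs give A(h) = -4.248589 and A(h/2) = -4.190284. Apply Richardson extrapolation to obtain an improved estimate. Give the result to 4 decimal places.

The leading error scales as h; refining by a factor of 2 reduces it by 2^1 = 2.
Extrapolated value = (2·A(h/2) − A(h)) / (2 − 1)
= (2·(-4.190284) − (-4.248589)) / 1
= -4.131979 / 1 = -4.131979

-4.1320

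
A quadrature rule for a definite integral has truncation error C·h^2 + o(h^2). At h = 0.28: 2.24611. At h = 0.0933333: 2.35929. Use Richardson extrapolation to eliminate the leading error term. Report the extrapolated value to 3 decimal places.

2.373

The leading error scales as h^2; refining by a factor of 3 reduces it by 3^2 = 9.
Extrapolated value = (9·A(h/3) − A(h)) / (9 − 1)
= (9·2.35929 − 2.24611) / 8
= 18.98750 / 8 = 2.37344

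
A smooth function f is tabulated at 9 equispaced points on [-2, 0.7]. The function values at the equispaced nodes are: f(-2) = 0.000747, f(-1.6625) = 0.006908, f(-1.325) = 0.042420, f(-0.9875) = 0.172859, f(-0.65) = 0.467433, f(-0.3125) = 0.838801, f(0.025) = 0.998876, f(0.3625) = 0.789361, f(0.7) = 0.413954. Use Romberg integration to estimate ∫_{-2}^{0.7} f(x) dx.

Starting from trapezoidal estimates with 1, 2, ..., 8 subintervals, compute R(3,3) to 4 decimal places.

1.1960

R(0,0) (trapezoid, 1 panel, h=2.7000): 0.559846
R(1,0) (trapezoid, 2 panels, h=1.3500): 0.910958
R(2,0) (trapezoid, 4 panels, h=0.6750): 1.158354
R(3,0) (trapezoid, 8 panels, h=0.3375): 1.189353
R(1,1) = 0.910958 + (0.910958 − 0.559846)/3 = 1.027995
R(2,1) = 1.158354 + (1.158354 − 0.910958)/3 = 1.240819
R(3,1) = 1.189353 + (1.189353 − 1.158354)/3 = 1.199686
R(2,2) = 1.240819 + (1.240819 − 1.027995)/15 = 1.255007
R(3,2) = 1.199686 + (1.199686 − 1.240819)/15 = 1.196944
R(3,3) = 1.196944 + (1.196944 − 1.255007)/63 = 1.196022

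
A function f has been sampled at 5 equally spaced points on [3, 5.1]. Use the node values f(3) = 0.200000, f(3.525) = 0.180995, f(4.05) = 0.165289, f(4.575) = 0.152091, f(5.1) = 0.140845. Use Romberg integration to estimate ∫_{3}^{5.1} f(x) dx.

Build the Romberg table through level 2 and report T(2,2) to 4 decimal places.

0.3507

T(0,0) (trapezoid, 1 panel, h=2.1000): 0.357887
T(1,0) (trapezoid, 2 panels, h=1.0500): 0.352497
T(2,0) (trapezoid, 4 panels, h=0.5250): 0.351119
T(1,1) = 0.352497 + (0.352497 − 0.357887)/3 = 0.350700
T(2,1) = 0.351119 + (0.351119 − 0.352497)/3 = 0.350660
T(2,2) = 0.350660 + (0.350660 − 0.350700)/15 = 0.350657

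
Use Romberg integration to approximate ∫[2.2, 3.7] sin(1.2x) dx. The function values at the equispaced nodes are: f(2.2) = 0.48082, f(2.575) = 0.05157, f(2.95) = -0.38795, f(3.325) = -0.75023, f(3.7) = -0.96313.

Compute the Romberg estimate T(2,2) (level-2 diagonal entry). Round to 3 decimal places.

T(0,0) (trapezoid, 1 panel, h=1.5000): -0.36173
T(1,0) (trapezoid, 2 panels, h=0.7500): -0.47183
T(2,0) (trapezoid, 4 panels, h=0.3750): -0.49791
T(1,1) = -0.47183 + (-0.47183 − (-0.36173))/3 = -0.50853
T(2,1) = -0.49791 + (-0.49791 − (-0.47183))/3 = -0.50660
T(2,2) = -0.50660 + (-0.50660 − (-0.50853))/15 = -0.50647

-0.506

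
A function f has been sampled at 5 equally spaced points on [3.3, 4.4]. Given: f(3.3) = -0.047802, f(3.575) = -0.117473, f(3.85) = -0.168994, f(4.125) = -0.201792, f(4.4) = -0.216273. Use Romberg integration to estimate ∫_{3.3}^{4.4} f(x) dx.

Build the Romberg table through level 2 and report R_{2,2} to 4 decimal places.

-0.1722

R_{0,0} (trapezoid, 1 panel, h=1.1000): -0.145241
R_{1,0} (trapezoid, 2 panels, h=0.5500): -0.165567
R_{2,0} (trapezoid, 4 panels, h=0.2750): -0.170582
R_{1,1} = -0.165567 + (-0.165567 − (-0.145241))/3 = -0.172342
R_{2,1} = -0.170582 + (-0.170582 − (-0.165567))/3 = -0.172254
R_{2,2} = -0.172254 + (-0.172254 − (-0.172342))/15 = -0.172248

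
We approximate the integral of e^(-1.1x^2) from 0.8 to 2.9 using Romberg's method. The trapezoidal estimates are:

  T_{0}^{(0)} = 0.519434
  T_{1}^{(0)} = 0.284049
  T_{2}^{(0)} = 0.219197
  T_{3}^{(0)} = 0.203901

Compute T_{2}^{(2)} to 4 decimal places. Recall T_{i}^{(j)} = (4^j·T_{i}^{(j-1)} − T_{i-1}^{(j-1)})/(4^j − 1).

Richardson extrapolation on the trapezoidal column (denominator 4−1=3):
T_{1}^{(1)} = (4·0.284049 − 0.519434) / 3 = 0.205587
T_{2}^{(1)} = (4·0.219197 − 0.284049) / 3 = 0.197580
T_{2}^{(2)} = 0.197580 + (0.197580 − 0.205587)/15 = 0.197046

0.1970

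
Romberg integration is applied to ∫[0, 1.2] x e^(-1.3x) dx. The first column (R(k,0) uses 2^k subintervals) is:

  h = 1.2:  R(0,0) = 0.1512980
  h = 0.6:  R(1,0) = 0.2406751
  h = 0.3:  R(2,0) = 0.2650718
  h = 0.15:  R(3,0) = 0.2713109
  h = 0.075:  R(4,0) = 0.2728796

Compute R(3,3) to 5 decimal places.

Richardson extrapolation on the trapezoidal column (denominator 4−1=3):
R(1,1) = (4·0.2406751 − 0.1512980) / 3 = 0.2704675
R(2,1) = (4·0.2650718 − 0.2406751) / 3 = 0.2732040
R(3,1) = (4·0.2713109 − 0.2650718) / 3 = 0.2733906
R(2,2) = 0.2732040 + (0.2732040 − 0.2704675)/15 = 0.2733864
R(3,2) = (16·0.2733906 − 0.2732040) / 15 = 0.2734030
R(3,3) = (64·0.2734030 − 0.2733864) / 63 = 0.2734033

0.27340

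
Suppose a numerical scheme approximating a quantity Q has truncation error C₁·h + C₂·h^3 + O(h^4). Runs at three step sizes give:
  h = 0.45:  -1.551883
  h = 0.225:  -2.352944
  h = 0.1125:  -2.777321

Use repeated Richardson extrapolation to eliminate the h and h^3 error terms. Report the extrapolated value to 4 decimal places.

-3.2085

First eliminate the h term (factor 2^1 = 2):
  B₁ = (2·(-2.352944) − (-1.551883))/1 = -3.154005
  B₂ = (2·(-2.777321) − (-2.352944))/1 = -3.201698
Then eliminate the h^3 term (factor 2^3 = 8):
  (8·(-3.201698) − (-3.154005))/7 = -3.208511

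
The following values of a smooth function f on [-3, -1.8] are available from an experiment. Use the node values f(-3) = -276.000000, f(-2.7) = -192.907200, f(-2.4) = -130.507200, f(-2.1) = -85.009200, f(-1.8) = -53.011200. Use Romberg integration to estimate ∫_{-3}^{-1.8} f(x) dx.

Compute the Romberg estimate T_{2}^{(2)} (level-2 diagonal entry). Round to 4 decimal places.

-170.1665

T_{0}^{(0)} (trapezoid, 1 panel, h=1.2000): -197.406720
T_{1}^{(0)} (trapezoid, 2 panels, h=0.6000): -177.007680
T_{2}^{(0)} (trapezoid, 4 panels, h=0.3000): -171.878760
T_{1}^{(1)} = -177.007680 + (-177.007680 − (-197.406720))/3 = -170.208000
T_{2}^{(1)} = -171.878760 + (-171.878760 − (-177.007680))/3 = -170.169120
T_{2}^{(2)} = -170.169120 + (-170.169120 − (-170.208000))/15 = -170.166528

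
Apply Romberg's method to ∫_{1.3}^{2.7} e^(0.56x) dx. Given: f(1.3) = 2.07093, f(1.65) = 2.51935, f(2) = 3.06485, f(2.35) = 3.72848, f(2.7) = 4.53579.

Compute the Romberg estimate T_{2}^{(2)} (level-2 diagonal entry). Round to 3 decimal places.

T_{0}^{(0)} (trapezoid, 1 panel, h=1.4000): 4.62470
T_{1}^{(0)} (trapezoid, 2 panels, h=0.7000): 4.45775
T_{2}^{(0)} (trapezoid, 4 panels, h=0.3500): 4.41561
T_{1}^{(1)} = 4.45775 + (4.45775 − 4.62470)/3 = 4.40210
T_{2}^{(1)} = 4.41561 + (4.41561 − 4.45775)/3 = 4.40156
T_{2}^{(2)} = 4.40156 + (4.40156 − 4.40210)/15 = 4.40152

4.402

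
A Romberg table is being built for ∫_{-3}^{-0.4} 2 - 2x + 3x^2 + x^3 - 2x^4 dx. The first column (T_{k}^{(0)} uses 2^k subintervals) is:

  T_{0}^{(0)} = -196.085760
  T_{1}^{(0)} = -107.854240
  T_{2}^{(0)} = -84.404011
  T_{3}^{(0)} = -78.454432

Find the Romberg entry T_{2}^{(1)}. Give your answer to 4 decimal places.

-76.5873

Richardson extrapolation on the trapezoidal column (denominator 4−1=3):
T_{2}^{(1)} = (4·(-84.404011) − (-107.854240)) / 3 = -76.587268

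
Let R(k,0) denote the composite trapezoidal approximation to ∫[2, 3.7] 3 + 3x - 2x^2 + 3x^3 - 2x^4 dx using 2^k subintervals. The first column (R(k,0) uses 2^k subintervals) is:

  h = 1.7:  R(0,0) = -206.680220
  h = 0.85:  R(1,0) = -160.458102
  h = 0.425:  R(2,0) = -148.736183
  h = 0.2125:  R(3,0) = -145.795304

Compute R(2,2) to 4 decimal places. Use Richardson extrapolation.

-144.8141

Richardson extrapolation on the trapezoidal column (denominator 4−1=3):
R(1,1) = -160.458102 + (-160.458102 − (-206.680220))/3 = -145.050729
R(2,1) = (4·(-148.736183) − (-160.458102)) / 3 = -144.828877
R(2,2) = -144.828877 + (-144.828877 − (-145.050729))/15 = -144.814087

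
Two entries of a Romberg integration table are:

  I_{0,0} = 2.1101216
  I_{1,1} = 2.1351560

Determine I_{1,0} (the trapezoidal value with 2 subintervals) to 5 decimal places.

From I_{1,1} = (4·I_{1,0} − I_{0,0})/3, solve for I_{1,0}:
4·I_{1,0} = 3·2.1351560 + 2.1101216 = 8.5155896
I_{1,0} = 2.1288974

2.12890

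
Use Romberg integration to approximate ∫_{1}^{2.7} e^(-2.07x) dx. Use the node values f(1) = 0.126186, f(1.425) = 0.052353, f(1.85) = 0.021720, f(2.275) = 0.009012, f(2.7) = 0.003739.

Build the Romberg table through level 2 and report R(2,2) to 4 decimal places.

R(0,0) (trapezoid, 1 panel, h=1.7000): 0.110436
R(1,0) (trapezoid, 2 panels, h=0.8500): 0.073680
R(2,0) (trapezoid, 4 panels, h=0.4250): 0.062920
R(1,1) = 0.073680 + (0.073680 − 0.110436)/3 = 0.061428
R(2,1) = 0.062920 + (0.062920 − 0.073680)/3 = 0.059333
R(2,2) = 0.059333 + (0.059333 − 0.061428)/15 = 0.059193

0.0592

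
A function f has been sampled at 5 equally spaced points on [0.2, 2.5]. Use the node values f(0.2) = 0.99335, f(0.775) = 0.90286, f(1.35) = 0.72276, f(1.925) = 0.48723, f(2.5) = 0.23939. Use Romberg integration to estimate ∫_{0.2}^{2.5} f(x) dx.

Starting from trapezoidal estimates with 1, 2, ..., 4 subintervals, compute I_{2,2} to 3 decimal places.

I_{0,0} (trapezoid, 1 panel, h=2.3000): 1.41765
I_{1,0} (trapezoid, 2 panels, h=1.1500): 1.54000
I_{2,0} (trapezoid, 4 panels, h=0.5750): 1.56930
I_{1,1} = 1.54000 + (1.54000 − 1.41765)/3 = 1.58078
I_{2,1} = 1.56930 + (1.56930 − 1.54000)/3 = 1.57907
I_{2,2} = 1.57907 + (1.57907 − 1.58078)/15 = 1.57896

1.579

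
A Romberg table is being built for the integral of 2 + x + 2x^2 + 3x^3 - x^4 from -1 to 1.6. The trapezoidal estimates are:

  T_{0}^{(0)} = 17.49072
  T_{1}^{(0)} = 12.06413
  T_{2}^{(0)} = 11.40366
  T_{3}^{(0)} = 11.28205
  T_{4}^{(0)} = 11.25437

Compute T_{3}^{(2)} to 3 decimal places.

Richardson extrapolation on the trapezoidal column (denominator 4−1=3):
T_{2}^{(1)} = 11.40366 + (11.40366 − 12.06413)/3 = 11.18350
T_{3}^{(1)} = 11.28205 + (11.28205 − 11.40366)/3 = 11.24151
T_{3}^{(2)} = 11.24151 + (11.24151 − 11.18350)/15 = 11.24538
(Column j=1 coincides with Simpson's rule on the same nodes.)

11.245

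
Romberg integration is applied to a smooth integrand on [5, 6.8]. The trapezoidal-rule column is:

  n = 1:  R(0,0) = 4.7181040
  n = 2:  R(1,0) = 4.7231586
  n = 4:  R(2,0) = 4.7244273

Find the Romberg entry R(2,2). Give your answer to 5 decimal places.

4.72485

R(1,1) = (4·4.7231586 − 4.7181040) / 3 = 4.7248435
R(2,1) = (4·4.7244273 − 4.7231586) / 3 = 4.7248502
R(2,2) = 4.7248502 + (4.7248502 − 4.7248435)/15 = 4.7248506
(Column j=1 coincides with Simpson's rule on the same nodes.)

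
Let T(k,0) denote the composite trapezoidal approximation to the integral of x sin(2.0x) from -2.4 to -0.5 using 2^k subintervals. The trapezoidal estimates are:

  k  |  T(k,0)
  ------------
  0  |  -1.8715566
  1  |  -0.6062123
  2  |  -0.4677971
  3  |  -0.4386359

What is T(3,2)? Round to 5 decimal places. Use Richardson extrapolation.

Richardson extrapolation on the trapezoidal column (denominator 4−1=3):
T(2,1) = (4·(-0.4677971) − (-0.6062123)) / 3 = -0.4216587
T(3,1) = (4·(-0.4386359) − (-0.4677971)) / 3 = -0.4289155
T(3,2) = -0.4289155 + (-0.4289155 − (-0.4216587))/15 = -0.4293993

-0.42940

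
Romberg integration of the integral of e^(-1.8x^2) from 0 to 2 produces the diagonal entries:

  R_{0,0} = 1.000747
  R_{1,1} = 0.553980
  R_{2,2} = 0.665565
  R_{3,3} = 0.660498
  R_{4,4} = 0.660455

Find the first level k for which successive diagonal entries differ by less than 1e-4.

|R_{1,1} − R_{0,0}| = 0.446767 ≥ 1e-4
|R_{2,2} − R_{1,1}| = 0.111585 ≥ 1e-4
|R_{3,3} − R_{2,2}| = 0.005067 ≥ 1e-4
|R_{4,4} − R_{3,3}| = 0.000043 < 1e-4

k = 4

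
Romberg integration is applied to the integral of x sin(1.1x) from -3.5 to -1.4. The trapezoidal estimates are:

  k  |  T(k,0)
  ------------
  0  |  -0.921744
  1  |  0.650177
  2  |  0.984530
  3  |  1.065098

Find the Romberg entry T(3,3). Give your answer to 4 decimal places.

1.0917

Richardson extrapolation on the trapezoidal column (denominator 4−1=3):
T(1,1) = (4·0.650177 − (-0.921744)) / 3 = 1.174151
T(2,1) = (4·0.984530 − 0.650177) / 3 = 1.095981
T(3,1) = 1.065098 + (1.065098 − 0.984530)/3 = 1.091954
T(2,2) = 1.095981 + (1.095981 − 1.174151)/15 = 1.090770
T(3,2) = (16·1.091954 − 1.095981) / 15 = 1.091686
T(3,3) = (64·1.091686 − 1.090770) / 63 = 1.091701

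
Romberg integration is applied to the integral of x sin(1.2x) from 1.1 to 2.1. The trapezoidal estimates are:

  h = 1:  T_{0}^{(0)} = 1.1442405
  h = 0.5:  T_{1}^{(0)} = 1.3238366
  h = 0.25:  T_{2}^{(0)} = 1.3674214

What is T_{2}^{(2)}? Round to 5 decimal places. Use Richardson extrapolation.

Richardson extrapolation on the trapezoidal column (denominator 4−1=3):
T_{1}^{(1)} = 1.3238366 + (1.3238366 − 1.1442405)/3 = 1.3837020
T_{2}^{(1)} = 1.3674214 + (1.3674214 − 1.3238366)/3 = 1.3819497
T_{2}^{(2)} = 1.3819497 + (1.3819497 − 1.3837020)/15 = 1.3818329

1.38183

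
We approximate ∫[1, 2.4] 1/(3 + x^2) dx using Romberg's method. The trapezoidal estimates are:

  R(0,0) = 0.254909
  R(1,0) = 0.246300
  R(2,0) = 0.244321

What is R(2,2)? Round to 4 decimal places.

Richardson extrapolation on the trapezoidal column (denominator 4−1=3):
R(1,1) = (4·0.246300 − 0.254909) / 3 = 0.243430
R(2,1) = 0.244321 + (0.244321 − 0.246300)/3 = 0.243661
R(2,2) = 0.243661 + (0.243661 − 0.243430)/15 = 0.243676
(Column j=1 coincides with Simpson's rule on the same nodes.)

0.2437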